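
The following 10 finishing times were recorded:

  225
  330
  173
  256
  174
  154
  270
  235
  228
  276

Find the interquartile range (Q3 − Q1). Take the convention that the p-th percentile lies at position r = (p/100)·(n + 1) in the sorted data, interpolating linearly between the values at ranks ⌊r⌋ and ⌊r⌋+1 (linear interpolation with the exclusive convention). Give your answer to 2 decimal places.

Sorted: 154, 173, 174, 225, 228, 235, 256, 270, 276, 330.
n = 10.
P25: r = 2.75; ranks 2–3 are 173, 174; interpolating gives 173.75.
P75: r = 8.25; ranks 8–9 are 270, 276; interpolating gives 271.5.
Difference: 271.5 − 173.75 = 97.75.

97.75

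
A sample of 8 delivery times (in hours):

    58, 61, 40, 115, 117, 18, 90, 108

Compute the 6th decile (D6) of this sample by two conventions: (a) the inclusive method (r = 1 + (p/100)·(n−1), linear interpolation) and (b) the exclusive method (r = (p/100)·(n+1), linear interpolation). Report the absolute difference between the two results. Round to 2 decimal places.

3.60

Sorted: 18, 40, 58, 61, 90, 108, 115, 117.
n = 8.
(a) r = 5.2; between ranks 5 (90) and 6 (108): 93.6.
(b) r = 5.4; between ranks 5 (90) and 6 (108): 97.2.
|93.6 − 97.2| = 3.6.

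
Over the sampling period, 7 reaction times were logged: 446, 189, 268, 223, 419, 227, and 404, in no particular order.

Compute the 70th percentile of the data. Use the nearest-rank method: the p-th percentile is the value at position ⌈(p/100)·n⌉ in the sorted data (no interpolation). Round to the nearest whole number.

Sorted: 189, 223, 227, 268, 404, 419, 446.
n = 7.
Position = ⌈70/100 · 7⌉ = ⌈4.9⌉ = 5.
The value at rank 5 is 404.

404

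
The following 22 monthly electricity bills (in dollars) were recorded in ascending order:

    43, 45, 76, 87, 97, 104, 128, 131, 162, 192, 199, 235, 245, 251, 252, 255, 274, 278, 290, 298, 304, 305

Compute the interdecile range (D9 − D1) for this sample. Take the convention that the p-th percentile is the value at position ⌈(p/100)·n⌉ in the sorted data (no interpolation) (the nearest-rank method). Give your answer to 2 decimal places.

n = 22.
P10: rank ⌈10/100·22⌉ = 3 → 76.
P90: rank ⌈90/100·22⌉ = 20 → 298.
Difference: 298 − 76 = 222.

222.00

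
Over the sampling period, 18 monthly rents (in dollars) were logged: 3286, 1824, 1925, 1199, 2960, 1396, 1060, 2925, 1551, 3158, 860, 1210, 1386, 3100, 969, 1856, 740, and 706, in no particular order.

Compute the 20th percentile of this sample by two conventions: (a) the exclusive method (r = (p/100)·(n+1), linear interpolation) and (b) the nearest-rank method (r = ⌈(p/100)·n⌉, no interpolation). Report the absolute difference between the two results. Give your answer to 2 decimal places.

Sorted: 706, 740, 860, 969, 1060, 1199, 1210, 1386, 1396, 1551, 1824, 1856, 1925, 2925, 2960, 3100, 3158, 3286.
n = 18.
(a) r = 3.8; between ranks 3 (860) and 4 (969): 947.2.
(b) the nearest-rank method: rank 4 → 969.
|947.2 − 969| = 21.8.

21.80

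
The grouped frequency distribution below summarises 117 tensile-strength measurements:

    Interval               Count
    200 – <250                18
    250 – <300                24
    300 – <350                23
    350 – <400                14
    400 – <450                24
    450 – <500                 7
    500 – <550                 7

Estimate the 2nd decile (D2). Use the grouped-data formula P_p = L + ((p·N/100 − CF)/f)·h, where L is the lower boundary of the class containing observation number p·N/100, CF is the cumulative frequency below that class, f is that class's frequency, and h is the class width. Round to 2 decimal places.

N = 117; target position k = 20/100 · 117 = 23.4.
Cumulative frequencies: 18, 42, 65, 79, 103, 110, 117.
Observation 23.4 falls in the class 250 – <300.
L = 250, CF = 18, f = 24, h = 50.
P20 = 250 + ((23.4 − 18)/24)·50 = 250 + 11.25 = 261.25.

261.25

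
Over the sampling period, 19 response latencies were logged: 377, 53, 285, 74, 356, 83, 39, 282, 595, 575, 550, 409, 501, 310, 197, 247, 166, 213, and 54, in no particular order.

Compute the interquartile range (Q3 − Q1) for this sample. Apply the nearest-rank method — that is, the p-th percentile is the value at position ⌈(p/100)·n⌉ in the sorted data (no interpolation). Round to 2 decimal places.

Sorted: 39, 53, 54, 74, 83, 166, 197, 213, 247, 282, 285, 310, 356, 377, 409, 501, 550, 575, 595.
n = 19.
P25: rank ⌈25/100·19⌉ = 5 → 83.
P75: rank ⌈75/100·19⌉ = 15 → 409.
Difference: 409 − 83 = 326.

326.00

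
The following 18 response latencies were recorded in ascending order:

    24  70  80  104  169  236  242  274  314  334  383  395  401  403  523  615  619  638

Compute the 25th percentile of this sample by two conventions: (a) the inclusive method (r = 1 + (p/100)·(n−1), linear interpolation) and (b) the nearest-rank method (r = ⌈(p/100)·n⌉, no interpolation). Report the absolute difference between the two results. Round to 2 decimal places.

16.75

n = 18.
(a) r = 5.25; between ranks 5 (169) and 6 (236): 185.75.
(b) the nearest-rank method: rank 5 → 169.
|185.75 − 169| = 16.75.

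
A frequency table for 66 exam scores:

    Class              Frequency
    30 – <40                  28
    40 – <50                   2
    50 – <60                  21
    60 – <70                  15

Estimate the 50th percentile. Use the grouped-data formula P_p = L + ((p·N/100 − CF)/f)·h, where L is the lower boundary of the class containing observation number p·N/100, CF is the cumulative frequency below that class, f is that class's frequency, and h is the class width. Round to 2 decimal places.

51.43

N = 66; target position k = 50/100 · 66 = 33.
Cumulative frequencies: 28, 30, 51, 66.
Observation 33 falls in the class 50 – <60.
L = 50, CF = 30, f = 21, h = 10.
P50 = 50 + ((33 − 30)/21)·10 = 50 + 1.42857 = 51.4286.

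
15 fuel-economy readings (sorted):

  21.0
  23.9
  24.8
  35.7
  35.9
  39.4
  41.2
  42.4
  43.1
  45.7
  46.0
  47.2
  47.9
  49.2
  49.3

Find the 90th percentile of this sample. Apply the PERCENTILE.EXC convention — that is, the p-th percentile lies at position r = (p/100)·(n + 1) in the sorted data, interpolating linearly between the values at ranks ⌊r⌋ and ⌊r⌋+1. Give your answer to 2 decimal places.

49.24

n = 15.
r = (90/100)·(15 + 1) = 14.4.
Rank 14 is 49.2 and rank 15 is 49.3.
Interpolate: 49.2 + 0.4·(49.3 − 49.2) = 49.2 + 0.4·0.1 = 49.24.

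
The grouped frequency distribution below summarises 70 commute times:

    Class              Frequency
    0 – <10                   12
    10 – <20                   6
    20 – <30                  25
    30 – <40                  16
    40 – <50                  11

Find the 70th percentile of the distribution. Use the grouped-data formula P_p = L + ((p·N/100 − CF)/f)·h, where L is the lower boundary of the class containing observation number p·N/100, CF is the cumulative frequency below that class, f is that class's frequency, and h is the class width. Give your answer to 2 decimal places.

N = 70; target position k = 70/100 · 70 = 49.
Cumulative frequencies: 12, 18, 43, 59, 70.
Observation 49 falls in the class 30 – <40.
L = 30, CF = 43, f = 16, h = 10.
P70 = 30 + ((49 − 43)/16)·10 = 30 + 3.75 = 33.75.

33.75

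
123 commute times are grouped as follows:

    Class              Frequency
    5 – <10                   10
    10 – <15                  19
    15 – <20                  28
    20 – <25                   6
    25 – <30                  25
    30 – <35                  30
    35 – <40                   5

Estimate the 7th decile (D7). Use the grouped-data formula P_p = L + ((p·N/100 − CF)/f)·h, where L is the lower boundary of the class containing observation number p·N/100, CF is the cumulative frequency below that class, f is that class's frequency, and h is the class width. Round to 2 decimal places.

N = 123; target position k = 70/100 · 123 = 86.1.
Cumulative frequencies: 10, 29, 57, 63, 88, 118, 123.
Observation 86.1 falls in the class 25 – <30.
L = 25, CF = 63, f = 25, h = 5.
P70 = 25 + ((86.1 − 63)/25)·5 = 25 + 4.62 = 29.62.

29.62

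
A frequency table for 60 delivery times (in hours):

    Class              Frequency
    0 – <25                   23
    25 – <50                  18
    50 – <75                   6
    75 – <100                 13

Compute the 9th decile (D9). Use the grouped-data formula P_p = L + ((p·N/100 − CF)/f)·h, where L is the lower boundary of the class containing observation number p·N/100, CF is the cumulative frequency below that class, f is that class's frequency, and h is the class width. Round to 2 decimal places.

88.46

N = 60; target position k = 90/100 · 60 = 54.
Cumulative frequencies: 23, 41, 47, 60.
Observation 54 falls in the class 75 – <100.
L = 75, CF = 47, f = 13, h = 25.
P90 = 75 + ((54 − 47)/13)·25 = 75 + 13.4615 = 88.4615.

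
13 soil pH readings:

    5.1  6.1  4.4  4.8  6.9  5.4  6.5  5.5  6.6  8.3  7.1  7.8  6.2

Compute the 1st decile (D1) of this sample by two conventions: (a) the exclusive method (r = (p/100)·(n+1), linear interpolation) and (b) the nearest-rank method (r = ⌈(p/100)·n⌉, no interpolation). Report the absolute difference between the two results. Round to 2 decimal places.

0.24

Sorted: 4.4, 4.8, 5.1, 5.4, 5.5, 6.1, 6.2, 6.5, 6.6, 6.9, 7.1, 7.8, 8.3.
n = 13.
(a) r = 1.4; between ranks 1 (4.4) and 2 (4.8): 4.56.
(b) the nearest-rank method: rank 2 → 4.8.
|4.56 − 4.8| = 0.24.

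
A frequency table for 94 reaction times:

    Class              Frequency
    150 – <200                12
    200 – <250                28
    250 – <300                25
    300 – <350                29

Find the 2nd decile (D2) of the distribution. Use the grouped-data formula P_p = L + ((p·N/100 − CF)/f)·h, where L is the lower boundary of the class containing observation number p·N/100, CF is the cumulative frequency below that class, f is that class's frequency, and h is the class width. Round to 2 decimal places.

212.14

N = 94; target position k = 20/100 · 94 = 18.8.
Cumulative frequencies: 12, 40, 65, 94.
Observation 18.8 falls in the class 200 – <250.
L = 200, CF = 12, f = 28, h = 50.
P20 = 200 + ((18.8 − 12)/28)·50 = 200 + 12.1429 = 212.143.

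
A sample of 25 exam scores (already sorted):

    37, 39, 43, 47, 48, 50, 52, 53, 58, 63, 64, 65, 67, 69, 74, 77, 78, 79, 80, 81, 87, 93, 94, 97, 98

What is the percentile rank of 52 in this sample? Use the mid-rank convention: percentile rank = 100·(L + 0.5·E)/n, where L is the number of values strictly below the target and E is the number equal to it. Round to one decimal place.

Count below 52: L = 6; count equal: E = 1; n = 25.
Percentile rank = 100·(6 + 0.5·1)/25 = 100·6.5/25 = 26.

26.0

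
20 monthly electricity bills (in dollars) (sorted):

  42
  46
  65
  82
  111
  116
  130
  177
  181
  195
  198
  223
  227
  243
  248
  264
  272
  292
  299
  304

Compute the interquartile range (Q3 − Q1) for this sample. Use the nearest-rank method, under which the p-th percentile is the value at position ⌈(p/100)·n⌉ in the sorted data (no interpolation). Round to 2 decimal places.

n = 20.
P25: rank ⌈25/100·20⌉ = 5 → 111.
P75: rank ⌈75/100·20⌉ = 15 → 248.
Difference: 248 − 111 = 137.

137.00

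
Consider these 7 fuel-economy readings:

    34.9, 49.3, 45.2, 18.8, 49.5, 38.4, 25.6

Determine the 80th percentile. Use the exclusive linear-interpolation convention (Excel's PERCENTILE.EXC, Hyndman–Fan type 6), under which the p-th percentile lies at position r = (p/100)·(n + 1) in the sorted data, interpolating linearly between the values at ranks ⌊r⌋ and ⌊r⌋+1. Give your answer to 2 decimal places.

49.38

Sorted: 18.8, 25.6, 34.9, 38.4, 45.2, 49.3, 49.5.
n = 7.
r = (80/100)·(7 + 1) = 6.4.
Rank 6 is 49.3 and rank 7 is 49.5.
Interpolate: 49.3 + 0.4·(49.5 − 49.3) = 49.3 + 0.4·0.2 = 49.38.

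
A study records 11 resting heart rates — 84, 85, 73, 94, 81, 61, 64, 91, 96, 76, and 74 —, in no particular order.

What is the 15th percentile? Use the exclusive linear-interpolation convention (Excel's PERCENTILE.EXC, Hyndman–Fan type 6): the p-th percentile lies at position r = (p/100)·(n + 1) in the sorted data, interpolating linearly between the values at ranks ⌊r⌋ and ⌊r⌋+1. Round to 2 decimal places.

Sorted: 61, 64, 73, 74, 76, 81, 84, 85, 91, 94, 96.
n = 11.
r = (15/100)·(11 + 1) = 1.8.
Rank 1 is 61 and rank 2 is 64.
Interpolate: 61 + 0.8·(64 − 61) = 61 + 0.8·3 = 63.4.

63.40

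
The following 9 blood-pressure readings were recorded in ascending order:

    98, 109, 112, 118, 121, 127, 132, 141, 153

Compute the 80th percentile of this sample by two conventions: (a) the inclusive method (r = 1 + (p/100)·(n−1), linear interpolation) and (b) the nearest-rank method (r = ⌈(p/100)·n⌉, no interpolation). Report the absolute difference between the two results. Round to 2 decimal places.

n = 9.
(a) r = 7.4; between ranks 7 (132) and 8 (141): 135.6.
(b) the nearest-rank method: rank 8 → 141.
|135.6 − 141| = 5.4.

5.40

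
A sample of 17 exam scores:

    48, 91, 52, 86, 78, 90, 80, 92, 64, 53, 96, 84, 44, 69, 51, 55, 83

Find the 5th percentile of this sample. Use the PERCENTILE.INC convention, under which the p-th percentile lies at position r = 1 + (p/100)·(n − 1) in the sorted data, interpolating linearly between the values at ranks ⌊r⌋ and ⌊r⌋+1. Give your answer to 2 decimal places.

Sorted: 44, 48, 51, 52, 53, 55, 64, 69, 78, 80, 83, 84, 86, 90, 91, 92, 96.
n = 17.
r = 1 + (5/100)·(17 − 1) = 1 + 0.8 = 1.8.
Rank 1 is 44 and rank 2 is 48.
Interpolate: 44 + 0.8·(48 − 44) = 44 + 0.8·4 = 47.2.

47.20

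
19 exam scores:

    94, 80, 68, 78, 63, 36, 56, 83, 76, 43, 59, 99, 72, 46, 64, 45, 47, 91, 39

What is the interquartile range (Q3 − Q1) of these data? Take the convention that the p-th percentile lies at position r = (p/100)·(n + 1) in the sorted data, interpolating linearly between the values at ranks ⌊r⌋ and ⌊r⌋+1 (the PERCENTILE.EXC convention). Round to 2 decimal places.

34.00

Sorted: 36, 39, 43, 45, 46, 47, 56, 59, 63, 64, 68, 72, 76, 78, 80, 83, 91, 94, 99.
n = 19.
P25: r = 5 (integer) → 46.
P75: r = 15 (integer) → 80.
Difference: 80 − 46 = 34.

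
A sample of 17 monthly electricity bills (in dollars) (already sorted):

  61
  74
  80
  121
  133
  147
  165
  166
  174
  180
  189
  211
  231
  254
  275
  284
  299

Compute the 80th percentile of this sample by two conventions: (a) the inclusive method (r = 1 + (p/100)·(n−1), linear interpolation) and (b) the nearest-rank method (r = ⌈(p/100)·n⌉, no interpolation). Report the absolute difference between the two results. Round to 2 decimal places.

4.60

n = 17.
(a) r = 13.8; between ranks 13 (231) and 14 (254): 249.4.
(b) the nearest-rank method: rank 14 → 254.
|249.4 − 254| = 4.6.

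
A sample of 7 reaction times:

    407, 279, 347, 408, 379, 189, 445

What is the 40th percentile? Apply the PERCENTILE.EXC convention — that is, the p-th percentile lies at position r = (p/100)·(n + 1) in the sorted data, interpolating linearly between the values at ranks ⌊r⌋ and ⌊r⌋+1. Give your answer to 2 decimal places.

353.40

Sorted: 189, 279, 347, 379, 407, 408, 445.
n = 7.
r = (40/100)·(7 + 1) = 3.2.
Rank 3 is 347 and rank 4 is 379.
Interpolate: 347 + 0.2·(379 − 347) = 347 + 0.2·32 = 353.4.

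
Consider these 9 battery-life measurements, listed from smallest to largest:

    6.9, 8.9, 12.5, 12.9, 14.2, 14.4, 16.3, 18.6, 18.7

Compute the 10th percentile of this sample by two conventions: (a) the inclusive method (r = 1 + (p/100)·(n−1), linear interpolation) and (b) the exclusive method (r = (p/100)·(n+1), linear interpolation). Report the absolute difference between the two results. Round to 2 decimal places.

1.60

n = 9.
(a) r = 1.8; between ranks 1 (6.9) and 2 (8.9): 8.5.
(b) r = 1 → value at rank 1 = 6.9.
|8.5 − 6.9| = 1.6.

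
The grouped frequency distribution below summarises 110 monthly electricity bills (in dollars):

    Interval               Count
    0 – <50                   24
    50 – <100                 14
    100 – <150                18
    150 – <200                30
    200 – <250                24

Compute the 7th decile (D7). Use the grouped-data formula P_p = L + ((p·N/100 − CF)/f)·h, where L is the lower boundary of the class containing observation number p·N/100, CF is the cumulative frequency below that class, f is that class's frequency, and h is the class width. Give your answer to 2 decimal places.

185.00

N = 110; target position k = 70/100 · 110 = 77.
Cumulative frequencies: 24, 38, 56, 86, 110.
Observation 77 falls in the class 150 – <200.
L = 150, CF = 56, f = 30, h = 50.
P70 = 150 + ((77 − 56)/30)·50 = 150 + 35 = 185.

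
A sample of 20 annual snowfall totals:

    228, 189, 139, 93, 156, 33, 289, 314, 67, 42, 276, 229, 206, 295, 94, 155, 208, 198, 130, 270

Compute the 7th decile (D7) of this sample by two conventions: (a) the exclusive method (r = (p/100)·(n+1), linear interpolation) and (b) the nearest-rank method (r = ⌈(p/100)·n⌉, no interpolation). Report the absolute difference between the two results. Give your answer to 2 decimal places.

Sorted: 33, 42, 67, 93, 94, 130, 139, 155, 156, 189, 198, 206, 208, 228, 229, 270, 276, 289, 295, 314.
n = 20.
(a) r = 14.7; between ranks 14 (228) and 15 (229): 228.7.
(b) the nearest-rank method: rank 14 → 228.
|228.7 − 228| = 0.7.

0.70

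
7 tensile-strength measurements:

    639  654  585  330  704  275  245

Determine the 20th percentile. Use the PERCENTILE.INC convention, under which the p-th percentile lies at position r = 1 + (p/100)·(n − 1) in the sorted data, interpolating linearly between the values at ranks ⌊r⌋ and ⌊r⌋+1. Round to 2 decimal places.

286.00

Sorted: 245, 275, 330, 585, 639, 654, 704.
n = 7.
r = 1 + (20/100)·(7 − 1) = 1 + 1.2 = 2.2.
Rank 2 is 275 and rank 3 is 330.
Interpolate: 275 + 0.2·(330 − 275) = 275 + 0.2·55 = 286.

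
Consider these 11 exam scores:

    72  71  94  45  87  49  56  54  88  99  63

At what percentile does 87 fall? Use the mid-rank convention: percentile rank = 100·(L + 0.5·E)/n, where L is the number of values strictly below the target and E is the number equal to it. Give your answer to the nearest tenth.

Sorted: 45, 49, 54, 56, 63, 71, 72, 87, 88, 94, 99.
Count below 87: L = 7; count equal: E = 1; n = 11.
Percentile rank = 100·(7 + 0.5·1)/11 = 100·7.5/11 = 68.18.

68.2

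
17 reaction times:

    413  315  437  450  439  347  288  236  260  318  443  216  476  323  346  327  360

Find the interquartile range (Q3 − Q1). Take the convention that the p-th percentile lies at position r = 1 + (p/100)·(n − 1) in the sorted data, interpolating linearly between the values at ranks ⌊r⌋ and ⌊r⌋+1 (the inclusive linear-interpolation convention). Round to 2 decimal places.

Sorted: 216, 236, 260, 288, 315, 318, 323, 327, 346, 347, 360, 413, 437, 439, 443, 450, 476.
n = 17.
P25: r = 5 (integer) → 315.
P75: r = 13 (integer) → 437.
Difference: 437 − 315 = 122.

122.00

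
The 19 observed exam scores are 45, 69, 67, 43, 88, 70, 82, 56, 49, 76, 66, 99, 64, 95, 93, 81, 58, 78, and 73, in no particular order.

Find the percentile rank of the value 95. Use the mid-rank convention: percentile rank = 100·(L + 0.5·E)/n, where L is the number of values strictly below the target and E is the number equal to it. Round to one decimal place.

92.1

Sorted: 43, 45, 49, 56, 58, 64, 66, 67, 69, 70, 73, 76, 78, 81, 82, 88, 93, 95, 99.
Count below 95: L = 17; count equal: E = 1; n = 19.
Percentile rank = 100·(17 + 0.5·1)/19 = 100·17.5/19 = 92.11.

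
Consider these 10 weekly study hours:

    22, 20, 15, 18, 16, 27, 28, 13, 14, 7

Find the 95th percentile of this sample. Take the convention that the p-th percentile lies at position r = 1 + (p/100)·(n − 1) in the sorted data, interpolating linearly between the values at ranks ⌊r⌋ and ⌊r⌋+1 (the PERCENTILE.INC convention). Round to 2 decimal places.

27.55

Sorted: 7, 13, 14, 15, 16, 18, 20, 22, 27, 28.
n = 10.
r = 1 + (95/100)·(10 − 1) = 1 + 8.55 = 9.55.
Rank 9 is 27 and rank 10 is 28.
Interpolate: 27 + 0.55·(28 − 27) = 27 + 0.55·1 = 27.55.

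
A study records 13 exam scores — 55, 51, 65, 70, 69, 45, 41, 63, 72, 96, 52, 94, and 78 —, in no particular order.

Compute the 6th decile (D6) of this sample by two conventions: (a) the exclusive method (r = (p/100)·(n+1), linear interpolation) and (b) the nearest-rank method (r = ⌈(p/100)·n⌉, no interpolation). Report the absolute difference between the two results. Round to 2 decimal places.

0.40

Sorted: 41, 45, 51, 52, 55, 63, 65, 69, 70, 72, 78, 94, 96.
n = 13.
(a) r = 8.4; between ranks 8 (69) and 9 (70): 69.4.
(b) the nearest-rank method: rank 8 → 69.
|69.4 − 69| = 0.4.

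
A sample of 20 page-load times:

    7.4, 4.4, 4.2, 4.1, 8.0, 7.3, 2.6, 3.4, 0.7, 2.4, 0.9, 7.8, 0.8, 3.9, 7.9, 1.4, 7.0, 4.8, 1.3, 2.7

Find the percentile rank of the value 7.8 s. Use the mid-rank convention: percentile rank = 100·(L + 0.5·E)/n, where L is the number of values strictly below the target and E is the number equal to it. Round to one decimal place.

Sorted: 0.7, 0.8, 0.9, 1.3, 1.4, 2.4, 2.6, 2.7, 3.4, 3.9, 4.1, 4.2, 4.4, 4.8, 7.0, 7.3, 7.4, 7.8, 7.9, 8.0.
Count below 7.8: L = 17; count equal: E = 1; n = 20.
Percentile rank = 100·(17 + 0.5·1)/20 = 100·17.5/20 = 87.5.

87.5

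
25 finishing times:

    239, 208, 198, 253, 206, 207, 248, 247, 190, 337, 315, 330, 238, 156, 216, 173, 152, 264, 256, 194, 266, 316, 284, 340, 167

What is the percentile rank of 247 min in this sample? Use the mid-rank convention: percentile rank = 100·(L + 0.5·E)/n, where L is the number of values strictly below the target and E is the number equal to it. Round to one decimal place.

Sorted: 152, 156, 167, 173, 190, 194, 198, 206, 207, 208, 216, 238, 239, 247, 248, 253, 256, 264, 266, 284, 315, 316, 330, 337, 340.
Count below 247: L = 13; count equal: E = 1; n = 25.
Percentile rank = 100·(13 + 0.5·1)/25 = 100·13.5/25 = 54.

54.0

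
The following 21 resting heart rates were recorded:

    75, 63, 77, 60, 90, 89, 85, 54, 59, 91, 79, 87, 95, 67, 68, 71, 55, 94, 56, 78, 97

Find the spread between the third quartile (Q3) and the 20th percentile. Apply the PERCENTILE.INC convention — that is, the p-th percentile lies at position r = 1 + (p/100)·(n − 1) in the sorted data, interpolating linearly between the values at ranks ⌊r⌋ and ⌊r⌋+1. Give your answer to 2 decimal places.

Sorted: 54, 55, 56, 59, 60, 63, 67, 68, 71, 75, 77, 78, 79, 85, 87, 89, 90, 91, 94, 95, 97.
n = 21.
P20: r = 5 (integer) → 60.
P75: r = 16 (integer) → 89.
Difference: 89 − 60 = 29.

29.00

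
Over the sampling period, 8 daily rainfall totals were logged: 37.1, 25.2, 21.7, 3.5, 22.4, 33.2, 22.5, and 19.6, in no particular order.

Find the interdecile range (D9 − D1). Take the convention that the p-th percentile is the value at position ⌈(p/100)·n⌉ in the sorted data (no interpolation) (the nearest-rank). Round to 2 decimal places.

33.60

Sorted: 3.5, 19.6, 21.7, 22.4, 22.5, 25.2, 33.2, 37.1.
n = 8.
P10: rank ⌈10/100·8⌉ = 1 → 3.5.
P90: rank ⌈90/100·8⌉ = 8 → 37.1.
Difference: 37.1 − 3.5 = 33.6.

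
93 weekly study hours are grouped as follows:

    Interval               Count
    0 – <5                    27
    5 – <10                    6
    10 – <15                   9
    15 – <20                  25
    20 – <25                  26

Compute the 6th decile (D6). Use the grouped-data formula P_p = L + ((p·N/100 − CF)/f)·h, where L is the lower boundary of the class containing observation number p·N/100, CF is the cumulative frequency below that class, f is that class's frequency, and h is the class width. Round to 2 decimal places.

17.76

N = 93; target position k = 60/100 · 93 = 55.8.
Cumulative frequencies: 27, 33, 42, 67, 93.
Observation 55.8 falls in the class 15 – <20.
L = 15, CF = 42, f = 25, h = 5.
P60 = 15 + ((55.8 − 42)/25)·5 = 15 + 2.76 = 17.76.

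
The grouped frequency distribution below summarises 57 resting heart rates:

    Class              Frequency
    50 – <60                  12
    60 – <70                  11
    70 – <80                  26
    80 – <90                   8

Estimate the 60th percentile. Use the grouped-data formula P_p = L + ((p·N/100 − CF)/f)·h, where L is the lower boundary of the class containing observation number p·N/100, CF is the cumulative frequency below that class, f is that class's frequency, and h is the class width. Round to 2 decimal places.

N = 57; target position k = 60/100 · 57 = 34.2.
Cumulative frequencies: 12, 23, 49, 57.
Observation 34.2 falls in the class 70 – <80.
L = 70, CF = 23, f = 26, h = 10.
P60 = 70 + ((34.2 − 23)/26)·10 = 70 + 4.30769 = 74.3077.

74.31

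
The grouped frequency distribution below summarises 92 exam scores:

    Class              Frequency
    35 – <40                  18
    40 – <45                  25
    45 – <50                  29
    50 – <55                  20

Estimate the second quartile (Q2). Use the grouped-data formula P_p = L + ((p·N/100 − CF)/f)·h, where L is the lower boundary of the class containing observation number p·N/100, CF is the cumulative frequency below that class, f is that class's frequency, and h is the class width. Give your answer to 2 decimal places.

45.52

N = 92; target position k = 50/100 · 92 = 46.
Cumulative frequencies: 18, 43, 72, 92.
Observation 46 falls in the class 45 – <50.
L = 45, CF = 43, f = 29, h = 5.
P50 = 45 + ((46 − 43)/29)·5 = 45 + 0.517241 = 45.5172.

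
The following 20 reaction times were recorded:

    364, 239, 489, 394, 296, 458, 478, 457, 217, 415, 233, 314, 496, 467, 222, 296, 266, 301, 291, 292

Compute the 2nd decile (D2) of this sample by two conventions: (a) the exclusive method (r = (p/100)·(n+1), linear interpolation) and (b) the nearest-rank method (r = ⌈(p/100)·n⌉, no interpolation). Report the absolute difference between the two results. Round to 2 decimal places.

5.40

Sorted: 217, 222, 233, 239, 266, 291, 292, 296, 296, 301, 314, 364, 394, 415, 457, 458, 467, 478, 489, 496.
n = 20.
(a) r = 4.2; between ranks 4 (239) and 5 (266): 244.4.
(b) the nearest-rank method: rank 4 → 239.
|244.4 − 239| = 5.4.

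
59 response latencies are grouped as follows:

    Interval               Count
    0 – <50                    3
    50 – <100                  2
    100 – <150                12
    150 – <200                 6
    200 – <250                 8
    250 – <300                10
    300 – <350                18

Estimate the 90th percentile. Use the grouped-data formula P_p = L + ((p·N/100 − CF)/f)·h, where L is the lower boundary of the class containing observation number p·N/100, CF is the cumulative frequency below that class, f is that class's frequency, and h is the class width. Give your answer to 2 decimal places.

N = 59; target position k = 90/100 · 59 = 53.1.
Cumulative frequencies: 3, 5, 17, 23, 31, 41, 59.
Observation 53.1 falls in the class 300 – <350.
L = 300, CF = 41, f = 18, h = 50.
P90 = 300 + ((53.1 − 41)/18)·50 = 300 + 33.6111 = 333.611.

333.61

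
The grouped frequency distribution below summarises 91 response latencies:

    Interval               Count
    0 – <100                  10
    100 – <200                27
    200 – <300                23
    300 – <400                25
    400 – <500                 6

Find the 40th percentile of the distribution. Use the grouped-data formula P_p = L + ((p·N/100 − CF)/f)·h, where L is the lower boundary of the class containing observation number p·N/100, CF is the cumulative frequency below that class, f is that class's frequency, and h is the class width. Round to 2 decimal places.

197.78

N = 91; target position k = 40/100 · 91 = 36.4.
Cumulative frequencies: 10, 37, 60, 85, 91.
Observation 36.4 falls in the class 100 – <200.
L = 100, CF = 10, f = 27, h = 100.
P40 = 100 + ((36.4 − 10)/27)·100 = 100 + 97.7778 = 197.778.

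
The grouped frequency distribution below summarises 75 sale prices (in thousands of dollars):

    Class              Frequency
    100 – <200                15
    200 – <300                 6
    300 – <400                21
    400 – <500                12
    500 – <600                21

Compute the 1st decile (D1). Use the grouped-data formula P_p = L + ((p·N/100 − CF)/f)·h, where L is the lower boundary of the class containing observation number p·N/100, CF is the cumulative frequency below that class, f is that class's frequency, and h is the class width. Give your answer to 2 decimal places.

150.00

N = 75; target position k = 10/100 · 75 = 7.5.
Cumulative frequencies: 15, 21, 42, 54, 75.
Observation 7.5 falls in the class 100 – <200.
L = 100, CF = 0, f = 15, h = 100.
P10 = 100 + ((7.5 − 0)/15)·100 = 100 + 50 = 150.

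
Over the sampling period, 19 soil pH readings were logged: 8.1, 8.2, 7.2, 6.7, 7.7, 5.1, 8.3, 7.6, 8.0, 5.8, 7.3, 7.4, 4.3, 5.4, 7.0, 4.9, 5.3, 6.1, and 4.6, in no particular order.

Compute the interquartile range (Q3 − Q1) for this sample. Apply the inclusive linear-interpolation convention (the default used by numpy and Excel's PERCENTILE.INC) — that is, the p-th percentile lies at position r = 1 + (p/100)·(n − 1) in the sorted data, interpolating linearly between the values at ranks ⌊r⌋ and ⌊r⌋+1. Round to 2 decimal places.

2.30

Sorted: 4.3, 4.6, 4.9, 5.1, 5.3, 5.4, 5.8, 6.1, 6.7, 7.0, 7.2, 7.3, 7.4, 7.6, 7.7, 8.0, 8.1, 8.2, 8.3.
n = 19.
P25: r = 5.5; ranks 5–6 are 5.3, 5.4; interpolating gives 5.35.
P75: r = 14.5; ranks 14–15 are 7.6, 7.7; interpolating gives 7.65.
Difference: 7.65 − 5.35 = 2.3.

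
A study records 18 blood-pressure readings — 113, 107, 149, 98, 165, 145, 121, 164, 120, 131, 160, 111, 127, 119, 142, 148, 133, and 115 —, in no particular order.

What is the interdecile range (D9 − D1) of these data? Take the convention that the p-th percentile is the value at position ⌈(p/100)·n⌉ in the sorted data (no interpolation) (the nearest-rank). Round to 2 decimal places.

57.00

Sorted: 98, 107, 111, 113, 115, 119, 120, 121, 127, 131, 133, 142, 145, 148, 149, 160, 164, 165.
n = 18.
P10: rank ⌈10/100·18⌉ = 2 → 107.
P90: rank ⌈90/100·18⌉ = 17 → 164.
Difference: 164 − 107 = 57.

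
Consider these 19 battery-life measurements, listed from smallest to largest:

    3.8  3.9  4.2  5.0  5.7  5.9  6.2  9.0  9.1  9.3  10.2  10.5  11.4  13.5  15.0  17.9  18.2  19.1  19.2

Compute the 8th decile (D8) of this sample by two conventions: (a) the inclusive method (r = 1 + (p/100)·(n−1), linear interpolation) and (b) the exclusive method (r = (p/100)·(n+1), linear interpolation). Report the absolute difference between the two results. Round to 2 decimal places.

1.74

n = 19.
(a) r = 15.4; between ranks 15 (15.0) and 16 (17.9): 16.16.
(b) r = 16 → value at rank 16 = 17.9.
|16.16 − 17.9| = 1.74.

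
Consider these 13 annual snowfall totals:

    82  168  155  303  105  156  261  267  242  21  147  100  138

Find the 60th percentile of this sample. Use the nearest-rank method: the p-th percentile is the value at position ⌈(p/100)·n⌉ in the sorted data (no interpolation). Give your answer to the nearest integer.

156

Sorted: 21, 82, 100, 105, 138, 147, 155, 156, 168, 242, 261, 267, 303.
n = 13.
Position = ⌈60/100 · 13⌉ = ⌈7.8⌉ = 8.
The value at rank 8 is 156.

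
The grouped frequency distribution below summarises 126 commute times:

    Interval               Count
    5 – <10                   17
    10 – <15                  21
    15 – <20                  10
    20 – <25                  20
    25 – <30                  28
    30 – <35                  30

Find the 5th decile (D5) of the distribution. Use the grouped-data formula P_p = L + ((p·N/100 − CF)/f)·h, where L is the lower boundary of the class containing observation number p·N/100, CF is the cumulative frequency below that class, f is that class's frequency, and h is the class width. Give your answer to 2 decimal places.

N = 126; target position k = 50/100 · 126 = 63.
Cumulative frequencies: 17, 38, 48, 68, 96, 126.
Observation 63 falls in the class 20 – <25.
L = 20, CF = 48, f = 20, h = 5.
P50 = 20 + ((63 − 48)/20)·5 = 20 + 3.75 = 23.75.

23.75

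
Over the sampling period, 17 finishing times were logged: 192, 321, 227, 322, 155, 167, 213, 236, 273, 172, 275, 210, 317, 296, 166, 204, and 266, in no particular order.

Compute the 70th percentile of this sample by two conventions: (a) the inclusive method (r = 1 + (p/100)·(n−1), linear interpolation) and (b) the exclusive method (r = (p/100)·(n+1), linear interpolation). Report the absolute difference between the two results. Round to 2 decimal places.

0.80

Sorted: 155, 166, 167, 172, 192, 204, 210, 213, 227, 236, 266, 273, 275, 296, 317, 321, 322.
n = 17.
(a) r = 12.2; between ranks 12 (273) and 13 (275): 273.4.
(b) r = 12.6; between ranks 12 (273) and 13 (275): 274.2.
|273.4 − 274.2| = 0.8.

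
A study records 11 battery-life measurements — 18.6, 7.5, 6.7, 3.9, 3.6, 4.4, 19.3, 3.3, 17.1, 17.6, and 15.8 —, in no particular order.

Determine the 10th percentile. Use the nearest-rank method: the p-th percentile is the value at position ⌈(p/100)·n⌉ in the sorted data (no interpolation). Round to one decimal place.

3.6

Sorted: 3.3, 3.6, 3.9, 4.4, 6.7, 7.5, 15.8, 17.1, 17.6, 18.6, 19.3.
n = 11.
Position = ⌈10/100 · 11⌉ = ⌈1.1⌉ = 2.
The value at rank 2 is 3.6.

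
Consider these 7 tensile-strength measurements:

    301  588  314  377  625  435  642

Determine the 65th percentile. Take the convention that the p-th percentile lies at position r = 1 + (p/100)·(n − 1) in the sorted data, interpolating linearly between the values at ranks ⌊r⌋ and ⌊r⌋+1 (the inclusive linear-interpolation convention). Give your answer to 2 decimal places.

572.70

Sorted: 301, 314, 377, 435, 588, 625, 642.
n = 7.
r = 1 + (65/100)·(7 − 1) = 1 + 3.9 = 4.9.
Rank 4 is 435 and rank 5 is 588.
Interpolate: 435 + 0.9·(588 − 435) = 435 + 0.9·153 = 572.7.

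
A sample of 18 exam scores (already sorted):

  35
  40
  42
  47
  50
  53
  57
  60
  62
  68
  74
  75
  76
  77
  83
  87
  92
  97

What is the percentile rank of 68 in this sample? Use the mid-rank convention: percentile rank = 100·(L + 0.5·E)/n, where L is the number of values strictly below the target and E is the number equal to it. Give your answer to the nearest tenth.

52.8

Count below 68: L = 9; count equal: E = 1; n = 18.
Percentile rank = 100·(9 + 0.5·1)/18 = 100·9.5/18 = 52.78.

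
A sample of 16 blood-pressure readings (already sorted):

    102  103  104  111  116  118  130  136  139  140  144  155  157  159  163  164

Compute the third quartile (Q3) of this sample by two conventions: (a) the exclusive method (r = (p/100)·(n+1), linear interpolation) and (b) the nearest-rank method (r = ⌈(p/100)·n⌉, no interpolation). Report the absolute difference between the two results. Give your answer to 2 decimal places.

1.50

n = 16.
(a) r = 12.75; between ranks 12 (155) and 13 (157): 156.5.
(b) the nearest-rank method: rank 12 → 155.
|156.5 − 155| = 1.5.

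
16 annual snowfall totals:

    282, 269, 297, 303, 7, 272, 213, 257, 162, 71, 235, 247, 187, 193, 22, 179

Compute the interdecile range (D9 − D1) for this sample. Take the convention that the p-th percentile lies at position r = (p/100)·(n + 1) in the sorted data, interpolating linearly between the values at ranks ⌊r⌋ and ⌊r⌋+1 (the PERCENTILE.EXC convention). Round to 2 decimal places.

Sorted: 7, 22, 71, 162, 179, 187, 193, 213, 235, 247, 257, 269, 272, 282, 297, 303.
n = 16.
P10: r = 1.7; ranks 1–2 are 7, 22; interpolating gives 17.5.
P90: r = 15.3; ranks 15–16 are 297, 303; interpolating gives 298.8.
Difference: 298.8 − 17.5 = 281.3.

281.30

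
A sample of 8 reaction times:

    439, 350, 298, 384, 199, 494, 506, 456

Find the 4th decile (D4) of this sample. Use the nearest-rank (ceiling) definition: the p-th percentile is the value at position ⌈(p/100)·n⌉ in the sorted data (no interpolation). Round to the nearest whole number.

384

Sorted: 199, 298, 350, 384, 439, 456, 494, 506.
n = 8.
Position = ⌈40/100 · 8⌉ = ⌈3.2⌉ = 4.
The value at rank 4 is 384.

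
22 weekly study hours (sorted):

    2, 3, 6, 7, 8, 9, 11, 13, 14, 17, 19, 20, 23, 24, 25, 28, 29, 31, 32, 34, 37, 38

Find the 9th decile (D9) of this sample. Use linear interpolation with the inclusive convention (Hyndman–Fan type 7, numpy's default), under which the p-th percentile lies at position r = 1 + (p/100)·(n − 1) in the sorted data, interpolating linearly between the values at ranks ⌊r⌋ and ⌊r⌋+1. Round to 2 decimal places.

n = 22.
r = 1 + (90/100)·(22 − 1) = 1 + 18.9 = 19.9.
Rank 19 is 32 and rank 20 is 34.
Interpolate: 32 + 0.9·(34 − 32) = 32 + 0.9·2 = 33.8.

33.80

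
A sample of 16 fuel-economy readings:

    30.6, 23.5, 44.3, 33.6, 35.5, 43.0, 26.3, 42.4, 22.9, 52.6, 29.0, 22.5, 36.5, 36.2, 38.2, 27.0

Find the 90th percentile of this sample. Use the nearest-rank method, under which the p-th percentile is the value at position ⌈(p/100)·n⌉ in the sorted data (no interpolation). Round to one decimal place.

Sorted: 22.5, 22.9, 23.5, 26.3, 27.0, 29.0, 30.6, 33.6, 35.5, 36.2, 36.5, 38.2, 42.4, 43.0, 44.3, 52.6.
n = 16.
Position = ⌈90/100 · 16⌉ = ⌈14.4⌉ = 15.
The value at rank 15 is 44.3.

44.3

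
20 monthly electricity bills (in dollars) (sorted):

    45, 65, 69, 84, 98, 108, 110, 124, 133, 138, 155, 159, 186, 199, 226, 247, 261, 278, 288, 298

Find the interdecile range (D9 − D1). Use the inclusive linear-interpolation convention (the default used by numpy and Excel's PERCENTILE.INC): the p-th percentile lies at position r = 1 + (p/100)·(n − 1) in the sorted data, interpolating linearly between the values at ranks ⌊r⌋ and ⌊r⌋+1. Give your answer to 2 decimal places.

n = 20.
P10: r = 2.9; ranks 2–3 are 65, 69; interpolating gives 68.6.
P90: r = 18.1; ranks 18–19 are 278, 288; interpolating gives 279.
Difference: 279 − 68.6 = 210.4.

210.40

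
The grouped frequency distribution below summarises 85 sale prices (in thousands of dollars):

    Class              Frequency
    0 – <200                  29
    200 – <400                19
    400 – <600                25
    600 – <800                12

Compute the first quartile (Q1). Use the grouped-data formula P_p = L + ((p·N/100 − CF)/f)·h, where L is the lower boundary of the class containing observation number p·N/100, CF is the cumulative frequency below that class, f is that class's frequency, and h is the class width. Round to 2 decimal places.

146.55

N = 85; target position k = 25/100 · 85 = 21.25.
Cumulative frequencies: 29, 48, 73, 85.
Observation 21.25 falls in the class 0 – <200.
L = 0, CF = 0, f = 29, h = 200.
P25 = 0 + ((21.25 − 0)/29)·200 = 0 + 146.552 = 146.552.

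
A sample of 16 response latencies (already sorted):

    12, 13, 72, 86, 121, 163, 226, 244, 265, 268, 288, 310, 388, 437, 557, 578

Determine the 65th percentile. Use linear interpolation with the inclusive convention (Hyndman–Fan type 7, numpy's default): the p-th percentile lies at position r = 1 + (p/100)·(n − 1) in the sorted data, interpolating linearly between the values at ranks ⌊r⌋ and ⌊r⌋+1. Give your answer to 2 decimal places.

283.00

n = 16.
r = 1 + (65/100)·(16 − 1) = 1 + 9.75 = 10.75.
Rank 10 is 268 and rank 11 is 288.
Interpolate: 268 + 0.75·(288 − 268) = 268 + 0.75·20 = 283.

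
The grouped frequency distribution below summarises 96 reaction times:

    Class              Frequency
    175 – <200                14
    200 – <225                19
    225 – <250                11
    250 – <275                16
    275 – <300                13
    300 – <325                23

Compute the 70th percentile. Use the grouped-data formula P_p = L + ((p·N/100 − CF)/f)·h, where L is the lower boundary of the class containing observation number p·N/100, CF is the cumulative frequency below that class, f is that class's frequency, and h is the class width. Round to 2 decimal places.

288.85

N = 96; target position k = 70/100 · 96 = 67.2.
Cumulative frequencies: 14, 33, 44, 60, 73, 96.
Observation 67.2 falls in the class 275 – <300.
L = 275, CF = 60, f = 13, h = 25.
P70 = 275 + ((67.2 − 60)/13)·25 = 275 + 13.8462 = 288.846.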